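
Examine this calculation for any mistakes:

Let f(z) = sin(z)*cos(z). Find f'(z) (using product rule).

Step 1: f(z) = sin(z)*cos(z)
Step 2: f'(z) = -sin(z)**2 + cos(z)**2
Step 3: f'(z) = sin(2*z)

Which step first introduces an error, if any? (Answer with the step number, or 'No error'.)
Step 3

Step 3 is incorrect due to a wrong trig function.
The step shows: sin(2*z)
The correct value should be: cos(2*z)

Explanation: cos(2*z) was incorrectly written as sin(2*z): the term cos(2*z) was incorrectly written as sin(2*z)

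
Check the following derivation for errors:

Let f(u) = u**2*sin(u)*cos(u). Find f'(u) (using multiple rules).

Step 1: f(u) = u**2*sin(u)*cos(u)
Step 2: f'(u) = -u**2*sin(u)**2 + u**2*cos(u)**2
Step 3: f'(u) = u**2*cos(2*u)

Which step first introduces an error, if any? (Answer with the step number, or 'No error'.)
Step 2

Step 2 is incorrect due to a dropped term.
The step shows: -u**2*sin(u)**2 + u**2*cos(u)**2
The correct value should be: -u**2*sin(u)**2 + u**2*cos(u)**2 + 2*u*sin(u)*cos(u)

Explanation: A term was dropped: the term 2*u*sin(u)*cos(u) was incorrectly omitted
The later steps are derived from this incorrect expression, so the error originates in Step 2.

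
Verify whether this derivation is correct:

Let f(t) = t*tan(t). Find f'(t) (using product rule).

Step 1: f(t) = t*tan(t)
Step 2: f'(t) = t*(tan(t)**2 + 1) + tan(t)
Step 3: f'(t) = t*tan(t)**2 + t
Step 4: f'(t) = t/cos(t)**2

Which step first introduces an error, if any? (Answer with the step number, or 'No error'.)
Step 3

Step 3 is incorrect due to a dropped term.
The step shows: t*tan(t)**2 + t
The correct value should be: t*tan(t)**2 + t + tan(t)

Explanation: A term was dropped: the term tan(t) was incorrectly omitted
The later steps are derived from this incorrect expression, so the error originates in Step 3.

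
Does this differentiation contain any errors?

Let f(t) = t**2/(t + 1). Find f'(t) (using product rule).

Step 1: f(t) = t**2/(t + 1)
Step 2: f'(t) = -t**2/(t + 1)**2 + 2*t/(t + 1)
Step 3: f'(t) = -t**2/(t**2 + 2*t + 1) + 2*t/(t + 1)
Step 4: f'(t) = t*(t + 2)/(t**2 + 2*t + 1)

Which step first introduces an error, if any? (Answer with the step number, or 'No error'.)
No error

All steps in this derivation are correct.
The final answer f'(t) = t*(t + 2)/(t**2 + 2*t + 1) is valid.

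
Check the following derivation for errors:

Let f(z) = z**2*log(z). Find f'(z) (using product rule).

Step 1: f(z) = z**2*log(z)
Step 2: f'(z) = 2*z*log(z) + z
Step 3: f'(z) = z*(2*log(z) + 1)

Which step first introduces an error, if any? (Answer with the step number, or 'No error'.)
No error

All steps in this derivation are correct.
The final answer f'(z) = z*(2*log(z) + 1) is valid.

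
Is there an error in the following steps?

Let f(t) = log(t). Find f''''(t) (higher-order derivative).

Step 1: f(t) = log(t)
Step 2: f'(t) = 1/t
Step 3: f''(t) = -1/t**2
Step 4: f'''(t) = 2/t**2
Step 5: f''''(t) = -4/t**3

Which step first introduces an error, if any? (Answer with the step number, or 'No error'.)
Step 4

Step 4 is incorrect due to a wrong exponent.
The step shows: 2/t**2
The correct value should be: 2/t**3

Explanation: The exponent -3 on t was incorrectly written as -2: the term 2/t**3 was incorrectly written as 2/t**2
The later steps are derived from this incorrect expression, so the error originates in Step 4.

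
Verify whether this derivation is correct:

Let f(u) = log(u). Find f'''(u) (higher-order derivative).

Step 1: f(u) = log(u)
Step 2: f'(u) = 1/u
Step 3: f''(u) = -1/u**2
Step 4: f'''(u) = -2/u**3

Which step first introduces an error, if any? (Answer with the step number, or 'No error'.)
Step 4

Step 4 is incorrect due to a sign flip.
The step shows: -2/u**3
The correct value should be: 2/u**3

Explanation: The sign of the whole expression was flipped: the term 2/u**3 was incorrectly written as -2/u**3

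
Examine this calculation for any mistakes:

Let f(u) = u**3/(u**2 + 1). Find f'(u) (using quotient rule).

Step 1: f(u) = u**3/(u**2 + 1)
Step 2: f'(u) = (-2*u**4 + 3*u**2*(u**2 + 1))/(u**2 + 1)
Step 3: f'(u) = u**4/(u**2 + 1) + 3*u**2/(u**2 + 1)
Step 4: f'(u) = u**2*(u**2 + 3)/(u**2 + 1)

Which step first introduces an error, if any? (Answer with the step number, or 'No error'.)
Step 2

Step 2 is incorrect due to a wrong exponent.
The step shows: (-2*u**4 + 3*u**2*(u**2 + 1))/(u**2 + 1)
The correct value should be: (-2*u**4 + 3*u**2*(u**2 + 1))/(u**2 + 1)**2

Explanation: The exponent -2 on u**2 + 1 was incorrectly written as -1: the term (-2*u**4 + 3*u**2*(u**2 + 1))/(u**2 + 1)**2 was incorrectly written as (-2*u**4 + 3*u**2*(u**2 + 1))/(u**2 + 1)
The later steps are derived from this incorrect expression, so the error originates in Step 2.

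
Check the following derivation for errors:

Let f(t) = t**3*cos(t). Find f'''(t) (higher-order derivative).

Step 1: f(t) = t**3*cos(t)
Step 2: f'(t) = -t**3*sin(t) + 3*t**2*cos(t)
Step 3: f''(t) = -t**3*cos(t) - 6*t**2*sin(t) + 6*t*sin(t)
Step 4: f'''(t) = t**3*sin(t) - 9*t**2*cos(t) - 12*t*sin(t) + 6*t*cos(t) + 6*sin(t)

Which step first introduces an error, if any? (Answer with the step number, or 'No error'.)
Step 3

Step 3 is incorrect due to a wrong trig function.
The step shows: -t**3*cos(t) - 6*t**2*sin(t) + 6*t*sin(t)
The correct value should be: -t**3*cos(t) - 6*t**2*sin(t) + 6*t*cos(t)

Explanation: cos(t) was incorrectly written as sin(t): the term 6*t*cos(t) was incorrectly written as 6*t*sin(t)
The later steps are derived from this incorrect expression, so the error originates in Step 3.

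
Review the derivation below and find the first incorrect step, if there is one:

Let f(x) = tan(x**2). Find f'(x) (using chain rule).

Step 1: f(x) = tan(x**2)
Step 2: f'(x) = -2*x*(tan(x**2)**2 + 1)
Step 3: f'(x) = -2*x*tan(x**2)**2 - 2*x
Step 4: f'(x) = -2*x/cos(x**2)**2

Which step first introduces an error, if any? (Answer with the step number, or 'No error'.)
Step 2

Step 2 is incorrect due to a sign flip.
The step shows: -2*x*(tan(x**2)**2 + 1)
The correct value should be: 2*x*(tan(x**2)**2 + 1)

Explanation: The sign of the whole expression was flipped: the term 2*x*(tan(x**2)**2 + 1) was incorrectly written as -2*x*(tan(x**2)**2 + 1)
The later steps are derived from this incorrect expression, so the error originates in Step 2.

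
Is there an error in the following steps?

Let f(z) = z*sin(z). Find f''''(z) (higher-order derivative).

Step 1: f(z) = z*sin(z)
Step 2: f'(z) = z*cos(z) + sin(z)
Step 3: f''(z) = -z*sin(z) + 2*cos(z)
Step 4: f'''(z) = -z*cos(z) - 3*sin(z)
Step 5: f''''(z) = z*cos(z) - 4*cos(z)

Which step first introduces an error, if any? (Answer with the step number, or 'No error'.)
Step 5

Step 5 is incorrect due to a wrong trig function.
The step shows: z*cos(z) - 4*cos(z)
The correct value should be: z*sin(z) - 4*cos(z)

Explanation: sin(z) was incorrectly written as cos(z): the term z*sin(z) was incorrectly written as z*cos(z)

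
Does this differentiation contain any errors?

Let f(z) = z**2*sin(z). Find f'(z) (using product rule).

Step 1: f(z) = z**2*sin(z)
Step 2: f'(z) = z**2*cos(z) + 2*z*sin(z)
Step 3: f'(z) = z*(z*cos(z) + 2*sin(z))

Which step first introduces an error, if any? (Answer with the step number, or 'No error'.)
No error

All steps in this derivation are correct.
The final answer f'(z) = z*(z*cos(z) + 2*sin(z)) is valid.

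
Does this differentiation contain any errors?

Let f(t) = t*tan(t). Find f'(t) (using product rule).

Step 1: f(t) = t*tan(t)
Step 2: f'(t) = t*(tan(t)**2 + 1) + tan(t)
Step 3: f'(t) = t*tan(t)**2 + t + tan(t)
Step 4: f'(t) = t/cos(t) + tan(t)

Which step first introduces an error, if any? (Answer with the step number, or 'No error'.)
Step 4

Step 4 is incorrect due to a wrong exponent.
The step shows: t/cos(t) + tan(t)
The correct value should be: t/cos(t)**2 + tan(t)

Explanation: The exponent -2 on cos(t) was incorrectly written as -1: the term t/cos(t)**2 was incorrectly written as t/cos(t)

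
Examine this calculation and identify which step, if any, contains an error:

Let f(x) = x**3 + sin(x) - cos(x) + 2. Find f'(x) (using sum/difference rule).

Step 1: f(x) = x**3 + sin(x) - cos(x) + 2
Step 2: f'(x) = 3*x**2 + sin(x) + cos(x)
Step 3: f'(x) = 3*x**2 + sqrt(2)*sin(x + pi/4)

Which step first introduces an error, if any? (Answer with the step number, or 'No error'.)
No error

All steps in this derivation are correct.
The final answer f'(x) = 3*x**2 + sqrt(2)*sin(x + pi/4) is valid.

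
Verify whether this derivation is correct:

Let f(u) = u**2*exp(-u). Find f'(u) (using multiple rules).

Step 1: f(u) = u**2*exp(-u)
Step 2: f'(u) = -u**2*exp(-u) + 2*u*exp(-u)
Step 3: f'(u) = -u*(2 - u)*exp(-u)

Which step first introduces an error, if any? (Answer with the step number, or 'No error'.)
Step 3

Step 3 is incorrect due to a sign flip.
The step shows: -u*(2 - u)*exp(-u)
The correct value should be: u*(2 - u)*exp(-u)

Explanation: The sign of the whole expression was flipped: the term u*(2 - u)*exp(-u) was incorrectly written as -u*(2 - u)*exp(-u)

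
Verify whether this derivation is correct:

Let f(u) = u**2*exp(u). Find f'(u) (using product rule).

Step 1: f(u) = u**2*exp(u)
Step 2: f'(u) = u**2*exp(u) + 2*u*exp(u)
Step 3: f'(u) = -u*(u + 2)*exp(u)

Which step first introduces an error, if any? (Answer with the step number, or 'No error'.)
Step 3

Step 3 is incorrect due to a sign flip.
The step shows: -u*(u + 2)*exp(u)
The correct value should be: u*(u + 2)*exp(u)

Explanation: The sign of the whole expression was flipped: the term u*(u + 2)*exp(u) was incorrectly written as -u*(u + 2)*exp(u)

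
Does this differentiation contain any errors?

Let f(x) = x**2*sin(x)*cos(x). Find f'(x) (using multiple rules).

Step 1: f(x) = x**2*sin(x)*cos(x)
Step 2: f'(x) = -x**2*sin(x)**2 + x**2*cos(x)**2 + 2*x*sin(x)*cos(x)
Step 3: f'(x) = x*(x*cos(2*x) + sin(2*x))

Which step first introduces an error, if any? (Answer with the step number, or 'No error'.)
No error

All steps in this derivation are correct.
The final answer f'(x) = x*(x*cos(2*x) + sin(2*x)) is valid.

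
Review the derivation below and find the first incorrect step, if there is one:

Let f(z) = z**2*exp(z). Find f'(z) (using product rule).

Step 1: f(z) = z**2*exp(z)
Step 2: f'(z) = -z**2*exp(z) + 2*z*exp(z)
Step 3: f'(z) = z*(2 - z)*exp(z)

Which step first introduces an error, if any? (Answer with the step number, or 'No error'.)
Step 2

Step 2 is incorrect due to a sign flip.
The step shows: -z**2*exp(z) + 2*z*exp(z)
The correct value should be: z**2*exp(z) + 2*z*exp(z)

Explanation: The sign of one term was flipped: the term z**2*exp(z) was incorrectly written as -z**2*exp(z)
The later steps are derived from this incorrect expression, so the error originates in Step 2.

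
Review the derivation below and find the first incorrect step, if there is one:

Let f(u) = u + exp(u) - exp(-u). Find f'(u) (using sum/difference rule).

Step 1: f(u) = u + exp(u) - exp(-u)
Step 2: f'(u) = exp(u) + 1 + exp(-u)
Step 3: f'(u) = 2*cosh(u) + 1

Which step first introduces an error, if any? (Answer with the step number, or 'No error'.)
No error

All steps in this derivation are correct.
The final answer f'(u) = 2*cosh(u) + 1 is valid.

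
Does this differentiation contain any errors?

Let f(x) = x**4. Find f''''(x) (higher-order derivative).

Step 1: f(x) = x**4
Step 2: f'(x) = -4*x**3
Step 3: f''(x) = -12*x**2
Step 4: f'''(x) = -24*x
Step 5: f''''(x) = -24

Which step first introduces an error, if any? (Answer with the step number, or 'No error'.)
Step 2

Step 2 is incorrect due to a sign flip.
The step shows: -4*x**3
The correct value should be: 4*x**3

Explanation: The sign of the whole expression was flipped: the term 4*x**3 was incorrectly written as -4*x**3
The later steps are derived from this incorrect expression, so the error originates in Step 2.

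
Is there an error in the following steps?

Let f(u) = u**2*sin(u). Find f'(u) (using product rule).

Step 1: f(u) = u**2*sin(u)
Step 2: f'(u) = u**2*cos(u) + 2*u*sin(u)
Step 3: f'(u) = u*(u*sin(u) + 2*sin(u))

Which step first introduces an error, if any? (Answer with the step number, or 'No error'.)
Step 3

Step 3 is incorrect due to a wrong trig function.
The step shows: u*(u*sin(u) + 2*sin(u))
The correct value should be: u*(u*cos(u) + 2*sin(u))

Explanation: cos(u) was incorrectly written as sin(u): the term u*(u*cos(u) + 2*sin(u)) was incorrectly written as u*(u*sin(u) + 2*sin(u))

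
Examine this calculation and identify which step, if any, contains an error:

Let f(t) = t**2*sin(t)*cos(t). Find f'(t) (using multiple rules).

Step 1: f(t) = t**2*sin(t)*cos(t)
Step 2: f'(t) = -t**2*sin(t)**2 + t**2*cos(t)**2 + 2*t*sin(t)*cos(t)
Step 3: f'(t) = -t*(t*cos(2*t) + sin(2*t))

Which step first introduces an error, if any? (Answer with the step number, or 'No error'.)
Step 3

Step 3 is incorrect due to a sign flip.
The step shows: -t*(t*cos(2*t) + sin(2*t))
The correct value should be: t*(t*cos(2*t) + sin(2*t))

Explanation: The sign of the whole expression was flipped: the term t*(t*cos(2*t) + sin(2*t)) was incorrectly written as -t*(t*cos(2*t) + sin(2*t))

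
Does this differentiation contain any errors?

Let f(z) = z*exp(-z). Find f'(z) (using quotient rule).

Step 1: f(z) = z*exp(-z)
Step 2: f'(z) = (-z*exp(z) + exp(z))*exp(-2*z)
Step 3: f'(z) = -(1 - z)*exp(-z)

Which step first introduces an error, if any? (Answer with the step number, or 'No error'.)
Step 3

Step 3 is incorrect due to a sign flip.
The step shows: -(1 - z)*exp(-z)
The correct value should be: (1 - z)*exp(-z)

Explanation: The sign of the whole expression was flipped: the term (1 - z)*exp(-z) was incorrectly written as -(1 - z)*exp(-z)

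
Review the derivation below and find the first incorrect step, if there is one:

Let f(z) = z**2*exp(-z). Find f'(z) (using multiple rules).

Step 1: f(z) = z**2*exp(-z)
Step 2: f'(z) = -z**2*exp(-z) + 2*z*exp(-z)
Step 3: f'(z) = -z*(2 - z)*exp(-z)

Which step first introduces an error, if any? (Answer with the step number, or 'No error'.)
Step 3

Step 3 is incorrect due to a sign flip.
The step shows: -z*(2 - z)*exp(-z)
The correct value should be: z*(2 - z)*exp(-z)

Explanation: The sign of the whole expression was flipped: the term z*(2 - z)*exp(-z) was incorrectly written as -z*(2 - z)*exp(-z)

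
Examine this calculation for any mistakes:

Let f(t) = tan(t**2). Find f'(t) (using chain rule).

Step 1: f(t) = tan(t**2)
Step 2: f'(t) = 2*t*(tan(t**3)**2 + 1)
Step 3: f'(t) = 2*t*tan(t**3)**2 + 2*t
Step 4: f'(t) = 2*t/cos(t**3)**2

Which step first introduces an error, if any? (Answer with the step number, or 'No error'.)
Step 2

Step 2 is incorrect due to a wrong exponent.
The step shows: 2*t*(tan(t**3)**2 + 1)
The correct value should be: 2*t*(tan(t**2)**2 + 1)

Explanation: The exponent 2 on t was incorrectly written as 3: the term 2*t*(tan(t**2)**2 + 1) was incorrectly written as 2*t*(tan(t**3)**2 + 1)
The later steps are derived from this incorrect expression, so the error originates in Step 2.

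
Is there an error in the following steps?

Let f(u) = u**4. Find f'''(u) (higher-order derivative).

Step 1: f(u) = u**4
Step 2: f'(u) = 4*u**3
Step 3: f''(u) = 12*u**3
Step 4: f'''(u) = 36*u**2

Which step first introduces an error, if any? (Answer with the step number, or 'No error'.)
Step 3

Step 3 is incorrect due to a wrong exponent.
The step shows: 12*u**3
The correct value should be: 12*u**2

Explanation: The exponent 2 on u was incorrectly written as 3: the term 12*u**2 was incorrectly written as 12*u**3
The later steps are derived from this incorrect expression, so the error originates in Step 3.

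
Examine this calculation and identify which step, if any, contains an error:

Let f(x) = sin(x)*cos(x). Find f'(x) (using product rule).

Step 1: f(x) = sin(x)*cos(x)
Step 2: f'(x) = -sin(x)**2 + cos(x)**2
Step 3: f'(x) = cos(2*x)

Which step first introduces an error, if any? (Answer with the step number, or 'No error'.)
No error

All steps in this derivation are correct.
The final answer f'(x) = cos(2*x) is valid.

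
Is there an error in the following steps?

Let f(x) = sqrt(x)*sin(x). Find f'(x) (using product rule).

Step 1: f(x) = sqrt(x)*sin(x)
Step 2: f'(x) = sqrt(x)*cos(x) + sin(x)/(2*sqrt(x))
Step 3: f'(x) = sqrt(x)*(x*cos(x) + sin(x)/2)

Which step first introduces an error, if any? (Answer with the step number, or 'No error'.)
Step 3

Step 3 is incorrect due to a wrong exponent.
The step shows: sqrt(x)*(x*cos(x) + sin(x)/2)
The correct value should be: (x*cos(x) + sin(x)/2)/sqrt(x)

Explanation: The exponent -1/2 on x was incorrectly written as 1/2: the term (x*cos(x) + sin(x)/2)/sqrt(x) was incorrectly written as sqrt(x)*(x*cos(x) + sin(x)/2)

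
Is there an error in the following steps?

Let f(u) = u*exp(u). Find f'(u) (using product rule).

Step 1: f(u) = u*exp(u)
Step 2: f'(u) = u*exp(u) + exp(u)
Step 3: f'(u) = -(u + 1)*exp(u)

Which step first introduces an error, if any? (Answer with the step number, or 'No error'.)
Step 3

Step 3 is incorrect due to a sign flip.
The step shows: -(u + 1)*exp(u)
The correct value should be: (u + 1)*exp(u)

Explanation: The sign of the whole expression was flipped: the term (u + 1)*exp(u) was incorrectly written as -(u + 1)*exp(u)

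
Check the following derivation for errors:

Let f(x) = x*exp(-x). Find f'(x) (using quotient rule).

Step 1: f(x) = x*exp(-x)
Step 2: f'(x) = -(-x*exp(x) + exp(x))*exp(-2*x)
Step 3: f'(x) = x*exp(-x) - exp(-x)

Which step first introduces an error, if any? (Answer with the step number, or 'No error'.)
Step 2

Step 2 is incorrect due to a sign flip.
The step shows: -(-x*exp(x) + exp(x))*exp(-2*x)
The correct value should be: (-x*exp(x) + exp(x))*exp(-2*x)

Explanation: The sign of the whole expression was flipped: the term (-x*exp(x) + exp(x))*exp(-2*x) was incorrectly written as -(-x*exp(x) + exp(x))*exp(-2*x)
The later steps are derived from this incorrect expression, so the error originates in Step 2.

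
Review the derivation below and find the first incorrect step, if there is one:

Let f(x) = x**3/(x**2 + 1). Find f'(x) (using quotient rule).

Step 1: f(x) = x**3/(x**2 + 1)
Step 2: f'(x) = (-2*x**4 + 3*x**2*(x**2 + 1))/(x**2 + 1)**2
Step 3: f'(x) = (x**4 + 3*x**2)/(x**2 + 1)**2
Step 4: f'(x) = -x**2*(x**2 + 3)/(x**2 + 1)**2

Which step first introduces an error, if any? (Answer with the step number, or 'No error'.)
Step 4

Step 4 is incorrect due to a sign flip.
The step shows: -x**2*(x**2 + 3)/(x**2 + 1)**2
The correct value should be: x**2*(x**2 + 3)/(x**2 + 1)**2

Explanation: The sign of the whole expression was flipped: the term x**2*(x**2 + 3)/(x**2 + 1)**2 was incorrectly written as -x**2*(x**2 + 3)/(x**2 + 1)**2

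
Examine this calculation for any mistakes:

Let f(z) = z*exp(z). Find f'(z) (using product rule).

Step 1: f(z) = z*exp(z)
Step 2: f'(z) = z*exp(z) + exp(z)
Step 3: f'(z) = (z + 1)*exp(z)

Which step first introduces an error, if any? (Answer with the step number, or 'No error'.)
No error

All steps in this derivation are correct.
The final answer f'(z) = (z + 1)*exp(z) is valid.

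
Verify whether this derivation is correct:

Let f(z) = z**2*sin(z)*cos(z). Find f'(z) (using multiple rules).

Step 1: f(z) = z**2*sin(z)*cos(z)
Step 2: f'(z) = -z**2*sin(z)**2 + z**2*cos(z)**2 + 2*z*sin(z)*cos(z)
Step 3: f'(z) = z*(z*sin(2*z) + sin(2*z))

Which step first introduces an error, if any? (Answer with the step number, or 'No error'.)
Step 3

Step 3 is incorrect due to a wrong trig function.
The step shows: z*(z*sin(2*z) + sin(2*z))
The correct value should be: z*(z*cos(2*z) + sin(2*z))

Explanation: cos(2*z) was incorrectly written as sin(2*z): the term z*(z*cos(2*z) + sin(2*z)) was incorrectly written as z*(z*sin(2*z) + sin(2*z))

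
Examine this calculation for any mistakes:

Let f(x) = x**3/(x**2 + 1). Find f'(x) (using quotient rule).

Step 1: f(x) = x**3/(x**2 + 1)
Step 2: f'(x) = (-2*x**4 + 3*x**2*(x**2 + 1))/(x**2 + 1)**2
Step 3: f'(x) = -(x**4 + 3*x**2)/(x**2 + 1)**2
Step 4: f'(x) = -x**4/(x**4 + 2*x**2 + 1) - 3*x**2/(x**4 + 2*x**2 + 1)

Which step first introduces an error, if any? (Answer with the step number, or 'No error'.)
Step 3

Step 3 is incorrect due to a sign flip.
The step shows: -(x**4 + 3*x**2)/(x**2 + 1)**2
The correct value should be: (x**4 + 3*x**2)/(x**2 + 1)**2

Explanation: The sign of the whole expression was flipped: the term (x**4 + 3*x**2)/(x**2 + 1)**2 was incorrectly written as -(x**4 + 3*x**2)/(x**2 + 1)**2
The later steps are derived from this incorrect expression, so the error originates in Step 3.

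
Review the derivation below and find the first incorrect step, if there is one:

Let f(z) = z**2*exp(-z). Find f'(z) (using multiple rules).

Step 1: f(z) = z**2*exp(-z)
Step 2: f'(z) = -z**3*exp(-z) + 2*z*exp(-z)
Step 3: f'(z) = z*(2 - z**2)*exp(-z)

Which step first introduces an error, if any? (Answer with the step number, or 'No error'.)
Step 2

Step 2 is incorrect due to a wrong exponent.
The step shows: -z**3*exp(-z) + 2*z*exp(-z)
The correct value should be: -z**2*exp(-z) + 2*z*exp(-z)

Explanation: The exponent 2 on z was incorrectly written as 3: the term -z**2*exp(-z) was incorrectly written as -z**3*exp(-z)
The later steps are derived from this incorrect expression, so the error originates in Step 2.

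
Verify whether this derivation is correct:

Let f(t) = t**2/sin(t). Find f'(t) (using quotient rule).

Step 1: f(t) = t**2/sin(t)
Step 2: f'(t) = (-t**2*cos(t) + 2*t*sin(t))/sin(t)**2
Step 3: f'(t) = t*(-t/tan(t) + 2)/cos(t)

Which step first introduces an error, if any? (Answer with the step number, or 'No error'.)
Step 3

Step 3 is incorrect due to a wrong trig function.
The step shows: t*(-t/tan(t) + 2)/cos(t)
The correct value should be: t*(-t/tan(t) + 2)/sin(t)

Explanation: sin(t) was incorrectly written as cos(t): the term t*(-t/tan(t) + 2)/sin(t) was incorrectly written as t*(-t/tan(t) + 2)/cos(t)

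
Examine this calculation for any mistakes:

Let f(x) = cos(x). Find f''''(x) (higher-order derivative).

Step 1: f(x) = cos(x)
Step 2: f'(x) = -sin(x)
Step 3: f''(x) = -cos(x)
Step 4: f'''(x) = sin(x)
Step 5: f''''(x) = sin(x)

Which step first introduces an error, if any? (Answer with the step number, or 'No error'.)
Step 5

Step 5 is incorrect due to a wrong trig function.
The step shows: sin(x)
The correct value should be: cos(x)

Explanation: cos(x) was incorrectly written as sin(x): the term cos(x) was incorrectly written as sin(x)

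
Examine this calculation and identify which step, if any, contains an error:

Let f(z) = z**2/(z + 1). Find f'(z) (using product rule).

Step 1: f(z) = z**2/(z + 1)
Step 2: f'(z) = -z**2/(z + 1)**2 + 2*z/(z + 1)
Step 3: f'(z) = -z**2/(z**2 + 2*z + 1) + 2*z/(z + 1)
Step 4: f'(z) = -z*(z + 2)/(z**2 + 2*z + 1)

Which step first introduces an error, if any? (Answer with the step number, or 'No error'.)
Step 4

Step 4 is incorrect due to a sign flip.
The step shows: -z*(z + 2)/(z**2 + 2*z + 1)
The correct value should be: z*(z + 2)/(z**2 + 2*z + 1)

Explanation: The sign of the whole expression was flipped: the term z*(z + 2)/(z**2 + 2*z + 1) was incorrectly written as -z*(z + 2)/(z**2 + 2*z + 1)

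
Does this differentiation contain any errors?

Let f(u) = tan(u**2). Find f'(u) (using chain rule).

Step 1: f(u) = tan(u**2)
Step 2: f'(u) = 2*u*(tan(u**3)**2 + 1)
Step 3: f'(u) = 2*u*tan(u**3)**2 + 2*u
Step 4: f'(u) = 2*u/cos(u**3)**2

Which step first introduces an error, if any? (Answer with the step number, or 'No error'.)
Step 2

Step 2 is incorrect due to a wrong exponent.
The step shows: 2*u*(tan(u**3)**2 + 1)
The correct value should be: 2*u*(tan(u**2)**2 + 1)

Explanation: The exponent 2 on u was incorrectly written as 3: the term 2*u*(tan(u**2)**2 + 1) was incorrectly written as 2*u*(tan(u**3)**2 + 1)
The later steps are derived from this incorrect expression, so the error originates in Step 2.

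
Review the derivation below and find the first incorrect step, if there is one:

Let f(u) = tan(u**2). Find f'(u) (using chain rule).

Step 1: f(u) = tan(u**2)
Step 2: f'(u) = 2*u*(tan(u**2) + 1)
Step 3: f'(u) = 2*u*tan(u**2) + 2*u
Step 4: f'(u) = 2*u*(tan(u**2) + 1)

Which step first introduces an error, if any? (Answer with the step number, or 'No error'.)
Step 2

Step 2 is incorrect due to a wrong exponent.
The step shows: 2*u*(tan(u**2) + 1)
The correct value should be: 2*u*(tan(u**2)**2 + 1)

Explanation: The exponent 2 on tan(u**2) was incorrectly written as 1: the term 2*u*(tan(u**2)**2 + 1) was incorrectly written as 2*u*(tan(u**2) + 1)
The later steps are derived from this incorrect expression, so the error originates in Step 2.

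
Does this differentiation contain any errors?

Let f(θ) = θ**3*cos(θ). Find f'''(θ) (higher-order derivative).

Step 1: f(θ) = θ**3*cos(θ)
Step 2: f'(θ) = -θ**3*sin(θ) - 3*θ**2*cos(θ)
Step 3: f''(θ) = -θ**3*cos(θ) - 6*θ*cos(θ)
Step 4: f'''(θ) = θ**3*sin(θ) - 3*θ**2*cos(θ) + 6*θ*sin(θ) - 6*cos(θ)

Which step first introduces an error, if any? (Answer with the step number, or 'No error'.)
Step 2

Step 2 is incorrect due to a sign flip.
The step shows: -θ**3*sin(θ) - 3*θ**2*cos(θ)
The correct value should be: -θ**3*sin(θ) + 3*θ**2*cos(θ)

Explanation: The sign of one term was flipped: the term 3*θ**2*cos(θ) was incorrectly written as -3*θ**2*cos(θ)
The later steps are derived from this incorrect expression, so the error originates in Step 2.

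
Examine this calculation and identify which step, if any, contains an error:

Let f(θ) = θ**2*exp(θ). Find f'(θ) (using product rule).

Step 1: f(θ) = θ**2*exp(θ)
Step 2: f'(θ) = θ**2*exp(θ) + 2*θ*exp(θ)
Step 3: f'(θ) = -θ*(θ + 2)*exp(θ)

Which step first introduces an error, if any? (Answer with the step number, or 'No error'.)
Step 3

Step 3 is incorrect due to a sign flip.
The step shows: -θ*(θ + 2)*exp(θ)
The correct value should be: θ*(θ + 2)*exp(θ)

Explanation: The sign of the whole expression was flipped: the term θ*(θ + 2)*exp(θ) was incorrectly written as -θ*(θ + 2)*exp(θ)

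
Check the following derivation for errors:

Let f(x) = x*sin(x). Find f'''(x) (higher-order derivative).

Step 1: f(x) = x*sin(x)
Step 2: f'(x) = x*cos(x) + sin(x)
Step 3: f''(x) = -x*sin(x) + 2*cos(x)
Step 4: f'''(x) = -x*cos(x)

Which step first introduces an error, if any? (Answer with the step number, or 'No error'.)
Step 4

Step 4 is incorrect due to a dropped term.
The step shows: -x*cos(x)
The correct value should be: -x*cos(x) - 3*sin(x)

Explanation: A term was dropped: the term -3*sin(x) was incorrectly omitted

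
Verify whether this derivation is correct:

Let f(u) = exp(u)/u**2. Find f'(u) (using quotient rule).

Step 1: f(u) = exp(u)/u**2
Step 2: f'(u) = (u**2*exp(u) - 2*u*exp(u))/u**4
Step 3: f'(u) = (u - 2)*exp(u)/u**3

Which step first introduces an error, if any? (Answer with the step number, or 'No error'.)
No error

All steps in this derivation are correct.
The final answer f'(u) = (u - 2)*exp(u)/u**3 is valid.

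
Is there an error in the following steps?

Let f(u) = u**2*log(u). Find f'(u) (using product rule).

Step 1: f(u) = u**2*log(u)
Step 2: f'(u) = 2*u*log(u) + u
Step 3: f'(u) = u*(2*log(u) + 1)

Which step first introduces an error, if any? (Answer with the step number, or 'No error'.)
No error

All steps in this derivation are correct.
The final answer f'(u) = u*(2*log(u) + 1) is valid.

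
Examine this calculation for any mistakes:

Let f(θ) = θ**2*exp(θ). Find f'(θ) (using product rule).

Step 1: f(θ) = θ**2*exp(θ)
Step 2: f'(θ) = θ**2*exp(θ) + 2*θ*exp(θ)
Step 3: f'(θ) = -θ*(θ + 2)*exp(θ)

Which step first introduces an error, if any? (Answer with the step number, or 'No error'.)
Step 3

Step 3 is incorrect due to a sign flip.
The step shows: -θ*(θ + 2)*exp(θ)
The correct value should be: θ*(θ + 2)*exp(θ)

Explanation: The sign of the whole expression was flipped: the term θ*(θ + 2)*exp(θ) was incorrectly written as -θ*(θ + 2)*exp(θ)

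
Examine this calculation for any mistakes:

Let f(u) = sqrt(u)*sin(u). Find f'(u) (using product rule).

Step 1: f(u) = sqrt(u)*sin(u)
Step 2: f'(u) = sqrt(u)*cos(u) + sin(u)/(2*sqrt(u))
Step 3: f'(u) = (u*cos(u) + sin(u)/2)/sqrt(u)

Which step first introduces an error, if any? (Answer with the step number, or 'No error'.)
No error

All steps in this derivation are correct.
The final answer f'(u) = (u*cos(u) + sin(u)/2)/sqrt(u) is valid.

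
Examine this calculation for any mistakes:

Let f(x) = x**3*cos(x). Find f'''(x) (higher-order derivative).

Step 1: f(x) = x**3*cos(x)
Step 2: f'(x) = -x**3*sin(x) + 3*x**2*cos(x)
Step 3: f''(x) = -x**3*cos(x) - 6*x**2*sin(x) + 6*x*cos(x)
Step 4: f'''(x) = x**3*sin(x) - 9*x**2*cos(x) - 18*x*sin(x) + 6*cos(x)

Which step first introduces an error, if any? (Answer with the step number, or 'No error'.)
No error

All steps in this derivation are correct.
The final answer f'''(x) = x**3*sin(x) - 9*x**2*cos(x) - 18*x*sin(x) + 6*cos(x) is valid.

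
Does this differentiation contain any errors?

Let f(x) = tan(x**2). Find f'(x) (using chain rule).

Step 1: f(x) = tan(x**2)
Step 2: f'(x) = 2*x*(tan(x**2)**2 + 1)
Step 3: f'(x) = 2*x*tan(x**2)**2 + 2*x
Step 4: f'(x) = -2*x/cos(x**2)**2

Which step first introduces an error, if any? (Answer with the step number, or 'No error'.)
Step 4

Step 4 is incorrect due to a sign flip.
The step shows: -2*x/cos(x**2)**2
The correct value should be: 2*x/cos(x**2)**2

Explanation: The sign of the whole expression was flipped: the term 2*x/cos(x**2)**2 was incorrectly written as -2*x/cos(x**2)**2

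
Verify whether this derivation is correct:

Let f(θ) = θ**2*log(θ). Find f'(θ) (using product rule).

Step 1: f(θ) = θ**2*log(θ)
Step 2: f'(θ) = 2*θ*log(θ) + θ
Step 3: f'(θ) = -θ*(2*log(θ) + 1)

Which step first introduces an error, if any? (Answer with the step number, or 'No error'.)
Step 3

Step 3 is incorrect due to a sign flip.
The step shows: -θ*(2*log(θ) + 1)
The correct value should be: θ*(2*log(θ) + 1)

Explanation: The sign of the whole expression was flipped: the term θ*(2*log(θ) + 1) was incorrectly written as -θ*(2*log(θ) + 1)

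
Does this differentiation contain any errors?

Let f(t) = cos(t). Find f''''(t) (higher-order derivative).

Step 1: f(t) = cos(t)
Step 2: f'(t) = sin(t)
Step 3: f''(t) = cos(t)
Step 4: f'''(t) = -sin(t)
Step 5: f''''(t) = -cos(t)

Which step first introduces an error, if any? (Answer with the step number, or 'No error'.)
Step 2

Step 2 is incorrect due to a sign flip.
The step shows: sin(t)
The correct value should be: -sin(t)

Explanation: The sign of the whole expression was flipped: the term -sin(t) was incorrectly written as sin(t)
The later steps are derived from this incorrect expression, so the error originates in Step 2.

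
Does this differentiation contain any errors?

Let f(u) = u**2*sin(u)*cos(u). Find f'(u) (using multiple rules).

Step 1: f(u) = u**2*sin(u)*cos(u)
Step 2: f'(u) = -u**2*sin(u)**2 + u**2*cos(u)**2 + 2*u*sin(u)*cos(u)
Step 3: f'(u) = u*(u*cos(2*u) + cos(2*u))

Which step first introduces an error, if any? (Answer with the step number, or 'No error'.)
Step 3

Step 3 is incorrect due to a wrong trig function.
The step shows: u*(u*cos(2*u) + cos(2*u))
The correct value should be: u*(u*cos(2*u) + sin(2*u))

Explanation: sin(2*u) was incorrectly written as cos(2*u): the term u*(u*cos(2*u) + sin(2*u)) was incorrectly written as u*(u*cos(2*u) + cos(2*u))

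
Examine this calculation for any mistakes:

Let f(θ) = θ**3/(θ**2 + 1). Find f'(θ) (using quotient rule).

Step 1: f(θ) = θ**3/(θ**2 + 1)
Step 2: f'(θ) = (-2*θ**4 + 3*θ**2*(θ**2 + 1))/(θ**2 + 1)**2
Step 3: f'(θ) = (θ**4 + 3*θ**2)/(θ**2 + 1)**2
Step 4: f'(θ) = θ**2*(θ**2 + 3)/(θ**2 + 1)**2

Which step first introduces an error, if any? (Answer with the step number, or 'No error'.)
No error

All steps in this derivation are correct.
The final answer f'(θ) = θ**2*(θ**2 + 3)/(θ**2 + 1)**2 is valid.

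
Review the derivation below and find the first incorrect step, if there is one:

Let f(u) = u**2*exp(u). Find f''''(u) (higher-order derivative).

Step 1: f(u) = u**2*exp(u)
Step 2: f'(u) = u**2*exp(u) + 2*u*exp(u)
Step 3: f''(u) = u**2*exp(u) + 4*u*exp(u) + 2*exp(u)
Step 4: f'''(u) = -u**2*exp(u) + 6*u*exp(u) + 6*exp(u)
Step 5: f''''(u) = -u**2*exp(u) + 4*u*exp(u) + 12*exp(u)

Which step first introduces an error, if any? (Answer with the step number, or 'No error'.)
Step 4

Step 4 is incorrect due to a sign flip.
The step shows: -u**2*exp(u) + 6*u*exp(u) + 6*exp(u)
The correct value should be: u**2*exp(u) + 6*u*exp(u) + 6*exp(u)

Explanation: The sign of one term was flipped: the term u**2*exp(u) was incorrectly written as -u**2*exp(u)
The later steps are derived from this incorrect expression, so the error originates in Step 4.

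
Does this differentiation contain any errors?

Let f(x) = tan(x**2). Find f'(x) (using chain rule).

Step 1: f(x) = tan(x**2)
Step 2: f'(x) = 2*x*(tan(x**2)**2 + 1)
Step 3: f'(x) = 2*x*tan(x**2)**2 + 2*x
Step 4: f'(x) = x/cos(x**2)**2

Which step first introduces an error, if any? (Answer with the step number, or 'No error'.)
Step 4

Step 4 is incorrect due to a wrong coefficient.
The step shows: x/cos(x**2)**2
The correct value should be: 2*x/cos(x**2)**2

Explanation: The coefficient 2 was incorrectly written as 1: the term 2*x/cos(x**2)**2 was incorrectly written as x/cos(x**2)**2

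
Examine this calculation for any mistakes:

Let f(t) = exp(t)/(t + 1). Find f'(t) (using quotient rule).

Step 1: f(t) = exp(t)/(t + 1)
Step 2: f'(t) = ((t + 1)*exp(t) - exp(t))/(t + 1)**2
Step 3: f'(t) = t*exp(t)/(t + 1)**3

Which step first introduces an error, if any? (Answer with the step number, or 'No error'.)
Step 3

Step 3 is incorrect due to a wrong exponent.
The step shows: t*exp(t)/(t + 1)**3
The correct value should be: t*exp(t)/(t + 1)**2

Explanation: The exponent -2 on t + 1 was incorrectly written as -3: the term t*exp(t)/(t + 1)**2 was incorrectly written as t*exp(t)/(t + 1)**3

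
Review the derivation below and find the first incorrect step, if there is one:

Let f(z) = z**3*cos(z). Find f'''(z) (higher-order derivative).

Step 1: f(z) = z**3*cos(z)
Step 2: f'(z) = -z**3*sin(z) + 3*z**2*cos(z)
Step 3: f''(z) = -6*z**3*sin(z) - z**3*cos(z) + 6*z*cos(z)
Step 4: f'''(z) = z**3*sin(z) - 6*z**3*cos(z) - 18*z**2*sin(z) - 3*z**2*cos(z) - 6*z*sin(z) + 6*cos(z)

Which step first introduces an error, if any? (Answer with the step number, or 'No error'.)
Step 3

Step 3 is incorrect due to a wrong exponent.
The step shows: -6*z**3*sin(z) - z**3*cos(z) + 6*z*cos(z)
The correct value should be: -z**3*cos(z) - 6*z**2*sin(z) + 6*z*cos(z)

Explanation: The exponent 2 on z was incorrectly written as 3: the term -6*z**2*sin(z) was incorrectly written as -6*z**3*sin(z)
The later steps are derived from this incorrect expression, so the error originates in Step 3.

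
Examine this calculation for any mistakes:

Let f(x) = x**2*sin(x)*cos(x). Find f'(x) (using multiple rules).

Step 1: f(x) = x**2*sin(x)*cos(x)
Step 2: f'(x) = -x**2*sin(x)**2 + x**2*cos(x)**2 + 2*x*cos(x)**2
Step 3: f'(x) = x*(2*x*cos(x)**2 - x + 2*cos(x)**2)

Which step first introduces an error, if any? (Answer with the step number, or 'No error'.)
Step 2

Step 2 is incorrect due to a wrong trig function.
The step shows: -x**2*sin(x)**2 + x**2*cos(x)**2 + 2*x*cos(x)**2
The correct value should be: -x**2*sin(x)**2 + x**2*cos(x)**2 + 2*x*sin(x)*cos(x)

Explanation: sin(x) was incorrectly written as cos(x): the term 2*x*sin(x)*cos(x) was incorrectly written as 2*x*cos(x)**2
The later steps are derived from this incorrect expression, so the error originates in Step 2.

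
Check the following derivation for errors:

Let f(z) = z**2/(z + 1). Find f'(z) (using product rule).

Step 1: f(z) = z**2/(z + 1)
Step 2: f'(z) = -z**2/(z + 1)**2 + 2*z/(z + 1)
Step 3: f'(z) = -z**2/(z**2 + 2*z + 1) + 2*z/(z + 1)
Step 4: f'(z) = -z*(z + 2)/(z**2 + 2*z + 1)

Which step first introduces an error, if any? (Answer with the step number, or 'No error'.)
Step 4

Step 4 is incorrect due to a sign flip.
The step shows: -z*(z + 2)/(z**2 + 2*z + 1)
The correct value should be: z*(z + 2)/(z**2 + 2*z + 1)

Explanation: The sign of the whole expression was flipped: the term z*(z + 2)/(z**2 + 2*z + 1) was incorrectly written as -z*(z + 2)/(z**2 + 2*z + 1)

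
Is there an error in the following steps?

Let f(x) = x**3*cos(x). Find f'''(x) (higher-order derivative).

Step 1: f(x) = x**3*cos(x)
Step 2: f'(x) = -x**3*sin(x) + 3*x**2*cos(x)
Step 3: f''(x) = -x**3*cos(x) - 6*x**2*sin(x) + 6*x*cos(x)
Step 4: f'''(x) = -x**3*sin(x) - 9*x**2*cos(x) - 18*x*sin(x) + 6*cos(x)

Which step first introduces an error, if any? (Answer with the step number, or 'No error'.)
Step 4

Step 4 is incorrect due to a sign flip.
The step shows: -x**3*sin(x) - 9*x**2*cos(x) - 18*x*sin(x) + 6*cos(x)
The correct value should be: x**3*sin(x) - 9*x**2*cos(x) - 18*x*sin(x) + 6*cos(x)

Explanation: The sign of one term was flipped: the term x**3*sin(x) was incorrectly written as -x**3*sin(x)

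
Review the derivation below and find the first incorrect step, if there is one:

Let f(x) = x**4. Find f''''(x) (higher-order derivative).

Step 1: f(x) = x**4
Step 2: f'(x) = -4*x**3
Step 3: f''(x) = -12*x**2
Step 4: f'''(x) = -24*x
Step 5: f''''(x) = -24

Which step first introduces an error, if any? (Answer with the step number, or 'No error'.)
Step 2

Step 2 is incorrect due to a sign flip.
The step shows: -4*x**3
The correct value should be: 4*x**3

Explanation: The sign of the whole expression was flipped: the term 4*x**3 was incorrectly written as -4*x**3
The later steps are derived from this incorrect expression, so the error originates in Step 2.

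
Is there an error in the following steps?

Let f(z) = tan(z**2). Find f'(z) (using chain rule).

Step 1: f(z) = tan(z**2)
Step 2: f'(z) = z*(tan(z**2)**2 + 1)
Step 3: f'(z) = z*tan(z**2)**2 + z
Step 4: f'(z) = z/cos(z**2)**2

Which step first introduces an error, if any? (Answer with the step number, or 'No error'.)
Step 2

Step 2 is incorrect due to a wrong coefficient.
The step shows: z*(tan(z**2)**2 + 1)
The correct value should be: 2*z*(tan(z**2)**2 + 1)

Explanation: The coefficient 2 was incorrectly written as 1: the term 2*z*(tan(z**2)**2 + 1) was incorrectly written as z*(tan(z**2)**2 + 1)
The later steps are derived from this incorrect expression, so the error originates in Step 2.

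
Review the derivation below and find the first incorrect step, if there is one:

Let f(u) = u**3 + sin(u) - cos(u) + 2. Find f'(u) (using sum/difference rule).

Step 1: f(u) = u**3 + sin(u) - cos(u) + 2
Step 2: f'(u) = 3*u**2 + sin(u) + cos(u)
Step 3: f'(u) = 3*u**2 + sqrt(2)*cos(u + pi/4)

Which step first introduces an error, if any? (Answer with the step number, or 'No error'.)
Step 3

Step 3 is incorrect due to a wrong trig function.
The step shows: 3*u**2 + sqrt(2)*cos(u + pi/4)
The correct value should be: 3*u**2 + sqrt(2)*sin(u + pi/4)

Explanation: sin(u + pi/4) was incorrectly written as cos(u + pi/4): the term sqrt(2)*sin(u + pi/4) was incorrectly written as sqrt(2)*cos(u + pi/4)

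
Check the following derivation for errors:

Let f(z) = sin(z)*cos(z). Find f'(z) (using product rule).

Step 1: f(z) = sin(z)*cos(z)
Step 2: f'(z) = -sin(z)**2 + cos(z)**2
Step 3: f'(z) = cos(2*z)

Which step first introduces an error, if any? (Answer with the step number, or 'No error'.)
No error

All steps in this derivation are correct.
The final answer f'(z) = cos(2*z) is valid.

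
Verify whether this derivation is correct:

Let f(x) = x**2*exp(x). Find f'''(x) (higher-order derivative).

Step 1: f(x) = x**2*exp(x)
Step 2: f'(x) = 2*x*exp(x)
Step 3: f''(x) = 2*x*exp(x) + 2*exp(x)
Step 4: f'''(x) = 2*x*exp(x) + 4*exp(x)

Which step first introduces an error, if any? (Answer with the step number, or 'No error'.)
Step 2

Step 2 is incorrect due to a dropped term.
The step shows: 2*x*exp(x)
The correct value should be: x**2*exp(x) + 2*x*exp(x)

Explanation: A term was dropped: the term x**2*exp(x) was incorrectly omitted
The later steps are derived from this incorrect expression, so the error originates in Step 2.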